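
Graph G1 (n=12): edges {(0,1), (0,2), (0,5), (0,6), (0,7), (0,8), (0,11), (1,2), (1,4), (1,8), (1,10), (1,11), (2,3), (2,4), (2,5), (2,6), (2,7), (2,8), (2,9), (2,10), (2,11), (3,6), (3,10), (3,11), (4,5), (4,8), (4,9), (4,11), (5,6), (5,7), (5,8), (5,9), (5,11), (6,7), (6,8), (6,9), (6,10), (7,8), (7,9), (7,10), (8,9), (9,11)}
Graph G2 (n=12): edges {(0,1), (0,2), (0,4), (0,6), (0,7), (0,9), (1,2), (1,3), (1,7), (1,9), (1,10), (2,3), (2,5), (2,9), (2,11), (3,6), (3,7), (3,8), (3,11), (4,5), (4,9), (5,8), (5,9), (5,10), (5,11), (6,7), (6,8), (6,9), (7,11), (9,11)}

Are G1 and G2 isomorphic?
No, not isomorphic

The graphs are NOT isomorphic.

Counting triangles (3-cliques): G1 has 60, G2 has 19.
Triangle count is an isomorphism invariant, so differing triangle counts rule out isomorphism.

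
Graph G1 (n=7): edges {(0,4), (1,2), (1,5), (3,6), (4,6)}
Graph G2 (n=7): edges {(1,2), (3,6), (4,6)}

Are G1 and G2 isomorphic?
No, not isomorphic

The graphs are NOT isomorphic.

Counting edges: G1 has 5 edge(s); G2 has 3 edge(s).
Edge count is an isomorphism invariant (a bijection on vertices induces a bijection on edges), so differing edge counts rule out isomorphism.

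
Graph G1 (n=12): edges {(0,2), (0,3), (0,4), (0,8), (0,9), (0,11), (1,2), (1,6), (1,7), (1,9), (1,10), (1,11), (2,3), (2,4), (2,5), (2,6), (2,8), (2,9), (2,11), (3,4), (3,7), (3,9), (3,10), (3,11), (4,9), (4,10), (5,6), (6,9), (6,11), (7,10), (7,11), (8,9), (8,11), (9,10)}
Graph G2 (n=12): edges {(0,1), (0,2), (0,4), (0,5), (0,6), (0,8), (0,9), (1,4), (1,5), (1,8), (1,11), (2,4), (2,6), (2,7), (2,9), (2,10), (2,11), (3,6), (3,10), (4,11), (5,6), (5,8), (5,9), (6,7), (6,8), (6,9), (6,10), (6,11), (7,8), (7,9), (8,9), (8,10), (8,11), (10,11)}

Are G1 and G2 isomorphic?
Yes, isomorphic

The graphs are isomorphic.
One valid mapping φ: V(G1) → V(G2): 0→9, 1→11, 2→6, 3→0, 4→5, 5→3, 6→10, 7→4, 8→7, 9→8, 10→1, 11→2

Verify φ preserves adjacency — for each edge of G1, its image is an edge of G2:
  (0,2) → (φ(0),φ(2)) = (6,9) ∈ E(G2) ✓
  (0,3) → (φ(0),φ(3)) = (0,9) ∈ E(G2) ✓
  (0,4) → (φ(0),φ(4)) = (5,9) ∈ E(G2) ✓
  (0,8) → (φ(0),φ(8)) = (7,9) ∈ E(G2) ✓
  (0,9) → (φ(0),φ(9)) = (8,9) ∈ E(G2) ✓
  (0,11) → (φ(0),φ(11)) = (2,9) ∈ E(G2) ✓
  (1,2) → (φ(1),φ(2)) = (6,11) ∈ E(G2) ✓
  (1,6) → (φ(1),φ(6)) = (10,11) ∈ E(G2) ✓
  (1,7) → (φ(1),φ(7)) = (4,11) ∈ E(G2) ✓
  (1,9) → (φ(1),φ(9)) = (8,11) ∈ E(G2) ✓
  (1,10) → (φ(1),φ(10)) = (1,11) ∈ E(G2) ✓
  (1,11) → (φ(1),φ(11)) = (2,11) ∈ E(G2) ✓
  (2,3) → (φ(2),φ(3)) = (0,6) ∈ E(G2) ✓
  (2,4) → (φ(2),φ(4)) = (5,6) ∈ E(G2) ✓
  (2,5) → (φ(2),φ(5)) = (3,6) ∈ E(G2) ✓
  (2,6) → (φ(2),φ(6)) = (6,10) ∈ E(G2) ✓
  (2,8) → (φ(2),φ(8)) = (6,7) ∈ E(G2) ✓
  (2,9) → (φ(2),φ(9)) = (6,8) ∈ E(G2) ✓
  (2,11) → (φ(2),φ(11)) = (2,6) ∈ E(G2) ✓
  (3,4) → (φ(3),φ(4)) = (0,5) ∈ E(G2) ✓
  (3,7) → (φ(3),φ(7)) = (0,4) ∈ E(G2) ✓
  (3,9) → (φ(3),φ(9)) = (0,8) ∈ E(G2) ✓
  (3,10) → (φ(3),φ(10)) = (0,1) ∈ E(G2) ✓
  (3,11) → (φ(3),φ(11)) = (0,2) ∈ E(G2) ✓
  (4,9) → (φ(4),φ(9)) = (5,8) ∈ E(G2) ✓
  (4,10) → (φ(4),φ(10)) = (1,5) ∈ E(G2) ✓
  (5,6) → (φ(5),φ(6)) = (3,10) ∈ E(G2) ✓
  (6,9) → (φ(6),φ(9)) = (8,10) ∈ E(G2) ✓
  (6,11) → (φ(6),φ(11)) = (2,10) ∈ E(G2) ✓
  (7,10) → (φ(7),φ(10)) = (1,4) ∈ E(G2) ✓
  (7,11) → (φ(7),φ(11)) = (2,4) ∈ E(G2) ✓
  (8,9) → (φ(8),φ(9)) = (7,8) ∈ E(G2) ✓
  (8,11) → (φ(8),φ(11)) = (2,7) ∈ E(G2) ✓
  (9,10) → (φ(9),φ(10)) = (1,8) ∈ E(G2) ✓
All 34 edges of G1 map to edges of G2, and |E(G1)| = |E(G2)| = 34, so φ is a bijection on edges as well as vertices. Hence G1 ≅ G2.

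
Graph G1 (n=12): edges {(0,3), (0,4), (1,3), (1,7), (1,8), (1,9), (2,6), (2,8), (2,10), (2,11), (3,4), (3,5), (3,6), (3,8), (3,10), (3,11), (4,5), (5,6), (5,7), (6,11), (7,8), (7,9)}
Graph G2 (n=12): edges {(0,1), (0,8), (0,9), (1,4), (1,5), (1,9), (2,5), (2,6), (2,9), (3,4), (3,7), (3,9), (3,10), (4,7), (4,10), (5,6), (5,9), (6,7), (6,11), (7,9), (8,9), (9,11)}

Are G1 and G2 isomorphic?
Yes, isomorphic

The graphs are isomorphic.
One valid mapping φ: V(G1) → V(G2): 0→8, 1→3, 2→6, 3→9, 4→0, 5→1, 6→5, 7→4, 8→7, 9→10, 10→11, 11→2

Verify φ preserves adjacency — for each edge of G1, its image is an edge of G2:
  (0,3) → (φ(0),φ(3)) = (8,9) ∈ E(G2) ✓
  (0,4) → (φ(0),φ(4)) = (0,8) ∈ E(G2) ✓
  (1,3) → (φ(1),φ(3)) = (3,9) ∈ E(G2) ✓
  (1,7) → (φ(1),φ(7)) = (3,4) ∈ E(G2) ✓
  (1,8) → (φ(1),φ(8)) = (3,7) ∈ E(G2) ✓
  (1,9) → (φ(1),φ(9)) = (3,10) ∈ E(G2) ✓
  (2,6) → (φ(2),φ(6)) = (5,6) ∈ E(G2) ✓
  (2,8) → (φ(2),φ(8)) = (6,7) ∈ E(G2) ✓
  (2,10) → (φ(2),φ(10)) = (6,11) ∈ E(G2) ✓
  (2,11) → (φ(2),φ(11)) = (2,6) ∈ E(G2) ✓
  (3,4) → (φ(3),φ(4)) = (0,9) ∈ E(G2) ✓
  (3,5) → (φ(3),φ(5)) = (1,9) ∈ E(G2) ✓
  (3,6) → (φ(3),φ(6)) = (5,9) ∈ E(G2) ✓
  (3,8) → (φ(3),φ(8)) = (7,9) ∈ E(G2) ✓
  (3,10) → (φ(3),φ(10)) = (9,11) ∈ E(G2) ✓
  (3,11) → (φ(3),φ(11)) = (2,9) ∈ E(G2) ✓
  (4,5) → (φ(4),φ(5)) = (0,1) ∈ E(G2) ✓
  (5,6) → (φ(5),φ(6)) = (1,5) ∈ E(G2) ✓
  (5,7) → (φ(5),φ(7)) = (1,4) ∈ E(G2) ✓
  (6,11) → (φ(6),φ(11)) = (2,5) ∈ E(G2) ✓
  (7,8) → (φ(7),φ(8)) = (4,7) ∈ E(G2) ✓
  (7,9) → (φ(7),φ(9)) = (4,10) ∈ E(G2) ✓
All 22 edges of G1 map to edges of G2, and |E(G1)| = |E(G2)| = 22, so φ is a bijection on edges as well as vertices. Hence G1 ≅ G2.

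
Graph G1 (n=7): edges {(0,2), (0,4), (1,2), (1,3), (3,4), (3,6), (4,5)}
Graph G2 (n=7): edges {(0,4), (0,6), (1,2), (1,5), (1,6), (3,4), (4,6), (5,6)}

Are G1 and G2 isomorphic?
No, not isomorphic

The graphs are NOT isomorphic.

Counting triangles (3-cliques): G1 has 0, G2 has 2.
Triangle count is an isomorphism invariant, so differing triangle counts rule out isomorphism.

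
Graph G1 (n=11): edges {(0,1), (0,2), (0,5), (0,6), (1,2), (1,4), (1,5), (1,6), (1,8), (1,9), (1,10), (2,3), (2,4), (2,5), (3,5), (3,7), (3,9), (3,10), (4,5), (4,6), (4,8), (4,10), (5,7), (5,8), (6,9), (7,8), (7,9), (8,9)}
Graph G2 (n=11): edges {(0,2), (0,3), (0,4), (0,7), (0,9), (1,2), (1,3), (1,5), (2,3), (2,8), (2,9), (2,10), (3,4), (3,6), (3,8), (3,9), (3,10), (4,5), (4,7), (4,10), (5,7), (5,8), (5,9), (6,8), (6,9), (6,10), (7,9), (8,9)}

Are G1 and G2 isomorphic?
Yes, isomorphic

The graphs are isomorphic.
One valid mapping φ: V(G1) → V(G2): 0→6, 1→3, 2→8, 3→5, 4→2, 5→9, 6→10, 7→7, 8→0, 9→4, 10→1

Verify φ preserves adjacency — for each edge of G1, its image is an edge of G2:
  (0,1) → (φ(0),φ(1)) = (3,6) ∈ E(G2) ✓
  (0,2) → (φ(0),φ(2)) = (6,8) ∈ E(G2) ✓
  (0,5) → (φ(0),φ(5)) = (6,9) ∈ E(G2) ✓
  (0,6) → (φ(0),φ(6)) = (6,10) ∈ E(G2) ✓
  (1,2) → (φ(1),φ(2)) = (3,8) ∈ E(G2) ✓
  (1,4) → (φ(1),φ(4)) = (2,3) ∈ E(G2) ✓
  (1,5) → (φ(1),φ(5)) = (3,9) ∈ E(G2) ✓
  (1,6) → (φ(1),φ(6)) = (3,10) ∈ E(G2) ✓
  (1,8) → (φ(1),φ(8)) = (0,3) ∈ E(G2) ✓
  (1,9) → (φ(1),φ(9)) = (3,4) ∈ E(G2) ✓
  (1,10) → (φ(1),φ(10)) = (1,3) ∈ E(G2) ✓
  (2,3) → (φ(2),φ(3)) = (5,8) ∈ E(G2) ✓
  (2,4) → (φ(2),φ(4)) = (2,8) ∈ E(G2) ✓
  (2,5) → (φ(2),φ(5)) = (8,9) ∈ E(G2) ✓
  (3,5) → (φ(3),φ(5)) = (5,9) ∈ E(G2) ✓
  (3,7) → (φ(3),φ(7)) = (5,7) ∈ E(G2) ✓
  (3,9) → (φ(3),φ(9)) = (4,5) ∈ E(G2) ✓
  (3,10) → (φ(3),φ(10)) = (1,5) ∈ E(G2) ✓
  (4,5) → (φ(4),φ(5)) = (2,9) ∈ E(G2) ✓
  (4,6) → (φ(4),φ(6)) = (2,10) ∈ E(G2) ✓
  (4,8) → (φ(4),φ(8)) = (0,2) ∈ E(G2) ✓
  (4,10) → (φ(4),φ(10)) = (1,2) ∈ E(G2) ✓
  (5,7) → (φ(5),φ(7)) = (7,9) ∈ E(G2) ✓
  (5,8) → (φ(5),φ(8)) = (0,9) ∈ E(G2) ✓
  (6,9) → (φ(6),φ(9)) = (4,10) ∈ E(G2) ✓
  (7,8) → (φ(7),φ(8)) = (0,7) ∈ E(G2) ✓
  (7,9) → (φ(7),φ(9)) = (4,7) ∈ E(G2) ✓
  (8,9) → (φ(8),φ(9)) = (0,4) ∈ E(G2) ✓
All 28 edges of G1 map to edges of G2, and |E(G1)| = |E(G2)| = 28, so φ is a bijection on edges as well as vertices. Hence G1 ≅ G2.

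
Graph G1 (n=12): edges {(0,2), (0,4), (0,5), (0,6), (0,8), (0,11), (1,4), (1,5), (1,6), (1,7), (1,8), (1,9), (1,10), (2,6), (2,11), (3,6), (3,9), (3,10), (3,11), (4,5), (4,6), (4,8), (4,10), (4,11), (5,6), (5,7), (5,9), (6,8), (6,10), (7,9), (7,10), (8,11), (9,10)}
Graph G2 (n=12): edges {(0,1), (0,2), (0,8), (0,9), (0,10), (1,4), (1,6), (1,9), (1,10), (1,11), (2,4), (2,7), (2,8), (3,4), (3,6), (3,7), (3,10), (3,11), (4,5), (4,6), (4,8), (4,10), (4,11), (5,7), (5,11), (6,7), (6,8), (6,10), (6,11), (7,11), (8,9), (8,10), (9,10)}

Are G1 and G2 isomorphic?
Yes, isomorphic

The graphs are isomorphic.
One valid mapping φ: V(G1) → V(G2): 0→11, 1→10, 2→5, 3→2, 4→6, 5→1, 6→4, 7→9, 8→3, 9→0, 10→8, 11→7

Verify φ preserves adjacency — for each edge of G1, its image is an edge of G2:
  (0,2) → (φ(0),φ(2)) = (5,11) ∈ E(G2) ✓
  (0,4) → (φ(0),φ(4)) = (6,11) ∈ E(G2) ✓
  (0,5) → (φ(0),φ(5)) = (1,11) ∈ E(G2) ✓
  (0,6) → (φ(0),φ(6)) = (4,11) ∈ E(G2) ✓
  (0,8) → (φ(0),φ(8)) = (3,11) ∈ E(G2) ✓
  (0,11) → (φ(0),φ(11)) = (7,11) ∈ E(G2) ✓
  (1,4) → (φ(1),φ(4)) = (6,10) ∈ E(G2) ✓
  (1,5) → (φ(1),φ(5)) = (1,10) ∈ E(G2) ✓
  (1,6) → (φ(1),φ(6)) = (4,10) ∈ E(G2) ✓
  (1,7) → (φ(1),φ(7)) = (9,10) ∈ E(G2) ✓
  (1,8) → (φ(1),φ(8)) = (3,10) ∈ E(G2) ✓
  (1,9) → (φ(1),φ(9)) = (0,10) ∈ E(G2) ✓
  (1,10) → (φ(1),φ(10)) = (8,10) ∈ E(G2) ✓
  (2,6) → (φ(2),φ(6)) = (4,5) ∈ E(G2) ✓
  (2,11) → (φ(2),φ(11)) = (5,7) ∈ E(G2) ✓
  (3,6) → (φ(3),φ(6)) = (2,4) ∈ E(G2) ✓
  (3,9) → (φ(3),φ(9)) = (0,2) ∈ E(G2) ✓
  (3,10) → (φ(3),φ(10)) = (2,8) ∈ E(G2) ✓
  (3,11) → (φ(3),φ(11)) = (2,7) ∈ E(G2) ✓
  (4,5) → (φ(4),φ(5)) = (1,6) ∈ E(G2) ✓
  (4,6) → (φ(4),φ(6)) = (4,6) ∈ E(G2) ✓
  (4,8) → (φ(4),φ(8)) = (3,6) ∈ E(G2) ✓
  (4,10) → (φ(4),φ(10)) = (6,8) ∈ E(G2) ✓
  (4,11) → (φ(4),φ(11)) = (6,7) ∈ E(G2) ✓
  (5,6) → (φ(5),φ(6)) = (1,4) ∈ E(G2) ✓
  (5,7) → (φ(5),φ(7)) = (1,9) ∈ E(G2) ✓
  (5,9) → (φ(5),φ(9)) = (0,1) ∈ E(G2) ✓
  (6,8) → (φ(6),φ(8)) = (3,4) ∈ E(G2) ✓
  (6,10) → (φ(6),φ(10)) = (4,8) ∈ E(G2) ✓
  (7,9) → (φ(7),φ(9)) = (0,9) ∈ E(G2) ✓
  (7,10) → (φ(7),φ(10)) = (8,9) ∈ E(G2) ✓
  (8,11) → (φ(8),φ(11)) = (3,7) ∈ E(G2) ✓
  (9,10) → (φ(9),φ(10)) = (0,8) ∈ E(G2) ✓
All 33 edges of G1 map to edges of G2, and |E(G1)| = |E(G2)| = 33, so φ is a bijection on edges as well as vertices. Hence G1 ≅ G2.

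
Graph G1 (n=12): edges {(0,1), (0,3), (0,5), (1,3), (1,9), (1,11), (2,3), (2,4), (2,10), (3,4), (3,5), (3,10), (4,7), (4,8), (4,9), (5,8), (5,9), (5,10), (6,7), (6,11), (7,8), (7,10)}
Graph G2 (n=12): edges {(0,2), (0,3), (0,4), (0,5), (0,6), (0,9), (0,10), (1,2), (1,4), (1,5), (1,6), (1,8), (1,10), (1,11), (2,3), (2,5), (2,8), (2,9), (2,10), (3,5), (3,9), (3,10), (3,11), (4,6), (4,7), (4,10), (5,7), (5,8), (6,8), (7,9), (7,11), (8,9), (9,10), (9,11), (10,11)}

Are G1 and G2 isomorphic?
No, not isomorphic

The graphs are NOT isomorphic.

Counting triangles (3-cliques): G1 has 6, G2 has 29.
Triangle count is an isomorphism invariant, so differing triangle counts rule out isomorphism.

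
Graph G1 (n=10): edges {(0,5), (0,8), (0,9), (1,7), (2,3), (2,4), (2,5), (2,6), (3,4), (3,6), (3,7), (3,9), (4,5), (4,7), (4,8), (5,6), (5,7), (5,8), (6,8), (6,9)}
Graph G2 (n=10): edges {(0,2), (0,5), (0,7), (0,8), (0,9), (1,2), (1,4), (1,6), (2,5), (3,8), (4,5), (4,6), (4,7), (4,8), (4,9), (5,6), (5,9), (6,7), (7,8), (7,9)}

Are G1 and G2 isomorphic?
Yes, isomorphic

The graphs are isomorphic.
One valid mapping φ: V(G1) → V(G2): 0→1, 1→3, 2→9, 3→0, 4→7, 5→4, 6→5, 7→8, 8→6, 9→2

Verify φ preserves adjacency — for each edge of G1, its image is an edge of G2:
  (0,5) → (φ(0),φ(5)) = (1,4) ∈ E(G2) ✓
  (0,8) → (φ(0),φ(8)) = (1,6) ∈ E(G2) ✓
  (0,9) → (φ(0),φ(9)) = (1,2) ∈ E(G2) ✓
  (1,7) → (φ(1),φ(7)) = (3,8) ∈ E(G2) ✓
  (2,3) → (φ(2),φ(3)) = (0,9) ∈ E(G2) ✓
  (2,4) → (φ(2),φ(4)) = (7,9) ∈ E(G2) ✓
  (2,5) → (φ(2),φ(5)) = (4,9) ∈ E(G2) ✓
  (2,6) → (φ(2),φ(6)) = (5,9) ∈ E(G2) ✓
  (3,4) → (φ(3),φ(4)) = (0,7) ∈ E(G2) ✓
  (3,6) → (φ(3),φ(6)) = (0,5) ∈ E(G2) ✓
  (3,7) → (φ(3),φ(7)) = (0,8) ∈ E(G2) ✓
  (3,9) → (φ(3),φ(9)) = (0,2) ∈ E(G2) ✓
  (4,5) → (φ(4),φ(5)) = (4,7) ∈ E(G2) ✓
  (4,7) → (φ(4),φ(7)) = (7,8) ∈ E(G2) ✓
  (4,8) → (φ(4),φ(8)) = (6,7) ∈ E(G2) ✓
  (5,6) → (φ(5),φ(6)) = (4,5) ∈ E(G2) ✓
  (5,7) → (φ(5),φ(7)) = (4,8) ∈ E(G2) ✓
  (5,8) → (φ(5),φ(8)) = (4,6) ∈ E(G2) ✓
  (6,8) → (φ(6),φ(8)) = (5,6) ∈ E(G2) ✓
  (6,9) → (φ(6),φ(9)) = (2,5) ∈ E(G2) ✓
All 20 edges of G1 map to edges of G2, and |E(G1)| = |E(G2)| = 20, so φ is a bijection on edges as well as vertices. Hence G1 ≅ G2.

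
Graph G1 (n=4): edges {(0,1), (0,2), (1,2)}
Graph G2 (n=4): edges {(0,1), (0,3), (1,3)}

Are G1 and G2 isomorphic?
Yes, isomorphic

The graphs are isomorphic.
One valid mapping φ: V(G1) → V(G2): 0→0, 1→1, 2→3, 3→2

Verify φ preserves adjacency — for each edge of G1, its image is an edge of G2:
  (0,1) → (φ(0),φ(1)) = (0,1) ∈ E(G2) ✓
  (0,2) → (φ(0),φ(2)) = (0,3) ∈ E(G2) ✓
  (1,2) → (φ(1),φ(2)) = (1,3) ∈ E(G2) ✓
All 3 edges of G1 map to edges of G2, and |E(G1)| = |E(G2)| = 3, so φ is a bijection on edges as well as vertices. Hence G1 ≅ G2.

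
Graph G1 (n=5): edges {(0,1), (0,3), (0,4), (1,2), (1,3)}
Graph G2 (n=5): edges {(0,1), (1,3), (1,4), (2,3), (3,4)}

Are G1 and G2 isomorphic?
Yes, isomorphic

The graphs are isomorphic.
One valid mapping φ: V(G1) → V(G2): 0→1, 1→3, 2→2, 3→4, 4→0

Verify φ preserves adjacency — for each edge of G1, its image is an edge of G2:
  (0,1) → (φ(0),φ(1)) = (1,3) ∈ E(G2) ✓
  (0,3) → (φ(0),φ(3)) = (1,4) ∈ E(G2) ✓
  (0,4) → (φ(0),φ(4)) = (0,1) ∈ E(G2) ✓
  (1,2) → (φ(1),φ(2)) = (2,3) ∈ E(G2) ✓
  (1,3) → (φ(1),φ(3)) = (3,4) ∈ E(G2) ✓
All 5 edges of G1 map to edges of G2, and |E(G1)| = |E(G2)| = 5, so φ is a bijection on edges as well as vertices. Hence G1 ≅ G2.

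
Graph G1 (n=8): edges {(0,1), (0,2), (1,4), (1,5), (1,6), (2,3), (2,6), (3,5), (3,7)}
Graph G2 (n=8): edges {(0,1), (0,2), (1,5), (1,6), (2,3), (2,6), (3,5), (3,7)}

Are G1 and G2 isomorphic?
No, not isomorphic

The graphs are NOT isomorphic.

Counting edges: G1 has 9 edge(s); G2 has 8 edge(s).
Edge count is an isomorphism invariant (a bijection on vertices induces a bijection on edges), so differing edge counts rule out isomorphism.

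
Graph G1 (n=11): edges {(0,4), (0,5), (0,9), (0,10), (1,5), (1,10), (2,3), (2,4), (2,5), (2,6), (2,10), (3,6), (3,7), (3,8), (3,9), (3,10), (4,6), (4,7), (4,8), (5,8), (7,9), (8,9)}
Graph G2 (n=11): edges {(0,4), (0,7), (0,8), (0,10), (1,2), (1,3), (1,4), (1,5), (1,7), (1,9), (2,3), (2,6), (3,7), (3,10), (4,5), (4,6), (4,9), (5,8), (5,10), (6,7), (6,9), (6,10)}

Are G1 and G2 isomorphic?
Yes, isomorphic

The graphs are isomorphic.
One valid mapping φ: V(G1) → V(G2): 0→10, 1→8, 2→4, 3→1, 4→6, 5→0, 6→9, 7→2, 8→7, 9→3, 10→5

Verify φ preserves adjacency — for each edge of G1, its image is an edge of G2:
  (0,4) → (φ(0),φ(4)) = (6,10) ∈ E(G2) ✓
  (0,5) → (φ(0),φ(5)) = (0,10) ∈ E(G2) ✓
  (0,9) → (φ(0),φ(9)) = (3,10) ∈ E(G2) ✓
  (0,10) → (φ(0),φ(10)) = (5,10) ∈ E(G2) ✓
  (1,5) → (φ(1),φ(5)) = (0,8) ∈ E(G2) ✓
  (1,10) → (φ(1),φ(10)) = (5,8) ∈ E(G2) ✓
  (2,3) → (φ(2),φ(3)) = (1,4) ∈ E(G2) ✓
  (2,4) → (φ(2),φ(4)) = (4,6) ∈ E(G2) ✓
  (2,5) → (φ(2),φ(5)) = (0,4) ∈ E(G2) ✓
  (2,6) → (φ(2),φ(6)) = (4,9) ∈ E(G2) ✓
  (2,10) → (φ(2),φ(10)) = (4,5) ∈ E(G2) ✓
  (3,6) → (φ(3),φ(6)) = (1,9) ∈ E(G2) ✓
  (3,7) → (φ(3),φ(7)) = (1,2) ∈ E(G2) ✓
  (3,8) → (φ(3),φ(8)) = (1,7) ∈ E(G2) ✓
  (3,9) → (φ(3),φ(9)) = (1,3) ∈ E(G2) ✓
  (3,10) → (φ(3),φ(10)) = (1,5) ∈ E(G2) ✓
  (4,6) → (φ(4),φ(6)) = (6,9) ∈ E(G2) ✓
  (4,7) → (φ(4),φ(7)) = (2,6) ∈ E(G2) ✓
  (4,8) → (φ(4),φ(8)) = (6,7) ∈ E(G2) ✓
  (5,8) → (φ(5),φ(8)) = (0,7) ∈ E(G2) ✓
  (7,9) → (φ(7),φ(9)) = (2,3) ∈ E(G2) ✓
  (8,9) → (φ(8),φ(9)) = (3,7) ∈ E(G2) ✓
All 22 edges of G1 map to edges of G2, and |E(G1)| = |E(G2)| = 22, so φ is a bijection on edges as well as vertices. Hence G1 ≅ G2.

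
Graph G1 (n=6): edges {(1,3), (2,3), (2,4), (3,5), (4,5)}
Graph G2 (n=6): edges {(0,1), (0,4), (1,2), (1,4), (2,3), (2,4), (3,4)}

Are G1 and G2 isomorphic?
No, not isomorphic

The graphs are NOT isomorphic.

Degrees in G1: deg(0)=0, deg(1)=1, deg(2)=2, deg(3)=3, deg(4)=2, deg(5)=2.
Sorted degree sequence of G1: [3, 2, 2, 2, 1, 0].
Degrees in G2: deg(0)=2, deg(1)=3, deg(2)=3, deg(3)=2, deg(4)=4, deg(5)=0.
Sorted degree sequence of G2: [4, 3, 3, 2, 2, 0].
The (sorted) degree sequence is an isomorphism invariant, so since G1 and G2 have different degree sequences they cannot be isomorphic.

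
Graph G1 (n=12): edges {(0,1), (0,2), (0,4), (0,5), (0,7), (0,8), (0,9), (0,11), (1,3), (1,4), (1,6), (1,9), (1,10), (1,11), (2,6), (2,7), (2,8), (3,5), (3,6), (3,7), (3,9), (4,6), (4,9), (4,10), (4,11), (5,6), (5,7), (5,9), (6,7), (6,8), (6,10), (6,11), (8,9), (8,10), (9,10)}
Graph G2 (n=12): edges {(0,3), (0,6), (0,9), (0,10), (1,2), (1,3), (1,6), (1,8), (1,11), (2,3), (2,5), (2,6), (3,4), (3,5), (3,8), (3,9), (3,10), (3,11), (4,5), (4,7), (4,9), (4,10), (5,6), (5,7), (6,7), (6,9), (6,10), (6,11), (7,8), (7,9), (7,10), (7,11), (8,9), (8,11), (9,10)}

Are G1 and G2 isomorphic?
Yes, isomorphic

The graphs are isomorphic.
One valid mapping φ: V(G1) → V(G2): 0→6, 1→9, 2→2, 3→8, 4→10, 5→11, 6→3, 7→1, 8→5, 9→7, 10→4, 11→0

Verify φ preserves adjacency — for each edge of G1, its image is an edge of G2:
  (0,1) → (φ(0),φ(1)) = (6,9) ∈ E(G2) ✓
  (0,2) → (φ(0),φ(2)) = (2,6) ∈ E(G2) ✓
  (0,4) → (φ(0),φ(4)) = (6,10) ∈ E(G2) ✓
  (0,5) → (φ(0),φ(5)) = (6,11) ∈ E(G2) ✓
  (0,7) → (φ(0),φ(7)) = (1,6) ∈ E(G2) ✓
  (0,8) → (φ(0),φ(8)) = (5,6) ∈ E(G2) ✓
  (0,9) → (φ(0),φ(9)) = (6,7) ∈ E(G2) ✓
  (0,11) → (φ(0),φ(11)) = (0,6) ∈ E(G2) ✓
  (1,3) → (φ(1),φ(3)) = (8,9) ∈ E(G2) ✓
  (1,4) → (φ(1),φ(4)) = (9,10) ∈ E(G2) ✓
  (1,6) → (φ(1),φ(6)) = (3,9) ∈ E(G2) ✓
  (1,9) → (φ(1),φ(9)) = (7,9) ∈ E(G2) ✓
  (1,10) → (φ(1),φ(10)) = (4,9) ∈ E(G2) ✓
  (1,11) → (φ(1),φ(11)) = (0,9) ∈ E(G2) ✓
  (2,6) → (φ(2),φ(6)) = (2,3) ∈ E(G2) ✓
  (2,7) → (φ(2),φ(7)) = (1,2) ∈ E(G2) ✓
  (2,8) → (φ(2),φ(8)) = (2,5) ∈ E(G2) ✓
  (3,5) → (φ(3),φ(5)) = (8,11) ∈ E(G2) ✓
  (3,6) → (φ(3),φ(6)) = (3,8) ∈ E(G2) ✓
  (3,7) → (φ(3),φ(7)) = (1,8) ∈ E(G2) ✓
  (3,9) → (φ(3),φ(9)) = (7,8) ∈ E(G2) ✓
  (4,6) → (φ(4),φ(6)) = (3,10) ∈ E(G2) ✓
  (4,9) → (φ(4),φ(9)) = (7,10) ∈ E(G2) ✓
  (4,10) → (φ(4),φ(10)) = (4,10) ∈ E(G2) ✓
  (4,11) → (φ(4),φ(11)) = (0,10) ∈ E(G2) ✓
  (5,6) → (φ(5),φ(6)) = (3,11) ∈ E(G2) ✓
  (5,7) → (φ(5),φ(7)) = (1,11) ∈ E(G2) ✓
  (5,9) → (φ(5),φ(9)) = (7,11) ∈ E(G2) ✓
  (6,7) → (φ(6),φ(7)) = (1,3) ∈ E(G2) ✓
  (6,8) → (φ(6),φ(8)) = (3,5) ∈ E(G2) ✓
  (6,10) → (φ(6),φ(10)) = (3,4) ∈ E(G2) ✓
  (6,11) → (φ(6),φ(11)) = (0,3) ∈ E(G2) ✓
  (8,9) → (φ(8),φ(9)) = (5,7) ∈ E(G2) ✓
  (8,10) → (φ(8),φ(10)) = (4,5) ∈ E(G2) ✓
  (9,10) → (φ(9),φ(10)) = (4,7) ∈ E(G2) ✓
All 35 edges of G1 map to edges of G2, and |E(G1)| = |E(G2)| = 35, so φ is a bijection on edges as well as vertices. Hence G1 ≅ G2.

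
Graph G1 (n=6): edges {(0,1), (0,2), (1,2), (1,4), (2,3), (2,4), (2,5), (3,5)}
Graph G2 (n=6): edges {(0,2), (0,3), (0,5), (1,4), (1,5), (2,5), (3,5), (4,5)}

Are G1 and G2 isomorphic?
Yes, isomorphic

The graphs are isomorphic.
One valid mapping φ: V(G1) → V(G2): 0→2, 1→0, 2→5, 3→4, 4→3, 5→1

Verify φ preserves adjacency — for each edge of G1, its image is an edge of G2:
  (0,1) → (φ(0),φ(1)) = (0,2) ∈ E(G2) ✓
  (0,2) → (φ(0),φ(2)) = (2,5) ∈ E(G2) ✓
  (1,2) → (φ(1),φ(2)) = (0,5) ∈ E(G2) ✓
  (1,4) → (φ(1),φ(4)) = (0,3) ∈ E(G2) ✓
  (2,3) → (φ(2),φ(3)) = (4,5) ∈ E(G2) ✓
  (2,4) → (φ(2),φ(4)) = (3,5) ∈ E(G2) ✓
  (2,5) → (φ(2),φ(5)) = (1,5) ∈ E(G2) ✓
  (3,5) → (φ(3),φ(5)) = (1,4) ∈ E(G2) ✓
All 8 edges of G1 map to edges of G2, and |E(G1)| = |E(G2)| = 8, so φ is a bijection on edges as well as vertices. Hence G1 ≅ G2.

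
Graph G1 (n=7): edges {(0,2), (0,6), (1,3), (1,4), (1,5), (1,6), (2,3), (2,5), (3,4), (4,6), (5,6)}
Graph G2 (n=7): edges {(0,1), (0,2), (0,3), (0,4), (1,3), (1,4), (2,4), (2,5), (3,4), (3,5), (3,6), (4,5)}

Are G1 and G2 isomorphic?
No, not isomorphic

The graphs are NOT isomorphic.

Counting triangles (3-cliques): G1 has 3, G2 has 7.
Triangle count is an isomorphism invariant, so differing triangle counts rule out isomorphism.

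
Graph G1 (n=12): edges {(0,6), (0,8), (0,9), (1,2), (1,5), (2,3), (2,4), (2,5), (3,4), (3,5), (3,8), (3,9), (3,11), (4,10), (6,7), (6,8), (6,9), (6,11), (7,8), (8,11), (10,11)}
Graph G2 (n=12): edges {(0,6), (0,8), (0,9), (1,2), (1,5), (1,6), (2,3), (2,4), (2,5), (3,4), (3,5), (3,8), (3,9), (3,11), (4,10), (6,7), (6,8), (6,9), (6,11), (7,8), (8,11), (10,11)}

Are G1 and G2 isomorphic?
No, not isomorphic

The graphs are NOT isomorphic.

Counting edges: G1 has 21 edge(s); G2 has 22 edge(s).
Edge count is an isomorphism invariant (a bijection on vertices induces a bijection on edges), so differing edge counts rule out isomorphism.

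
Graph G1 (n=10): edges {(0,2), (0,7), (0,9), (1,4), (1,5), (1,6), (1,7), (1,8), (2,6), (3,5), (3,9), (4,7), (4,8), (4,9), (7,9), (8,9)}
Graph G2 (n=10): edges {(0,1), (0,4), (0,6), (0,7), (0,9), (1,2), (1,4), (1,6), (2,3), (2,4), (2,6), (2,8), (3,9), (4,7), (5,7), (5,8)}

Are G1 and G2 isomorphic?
Yes, isomorphic

The graphs are isomorphic.
One valid mapping φ: V(G1) → V(G2): 0→7, 1→2, 2→5, 3→9, 4→1, 5→3, 6→8, 7→4, 8→6, 9→0

Verify φ preserves adjacency — for each edge of G1, its image is an edge of G2:
  (0,2) → (φ(0),φ(2)) = (5,7) ∈ E(G2) ✓
  (0,7) → (φ(0),φ(7)) = (4,7) ∈ E(G2) ✓
  (0,9) → (φ(0),φ(9)) = (0,7) ∈ E(G2) ✓
  (1,4) → (φ(1),φ(4)) = (1,2) ∈ E(G2) ✓
  (1,5) → (φ(1),φ(5)) = (2,3) ∈ E(G2) ✓
  (1,6) → (φ(1),φ(6)) = (2,8) ∈ E(G2) ✓
  (1,7) → (φ(1),φ(7)) = (2,4) ∈ E(G2) ✓
  (1,8) → (φ(1),φ(8)) = (2,6) ∈ E(G2) ✓
  (2,6) → (φ(2),φ(6)) = (5,8) ∈ E(G2) ✓
  (3,5) → (φ(3),φ(5)) = (3,9) ∈ E(G2) ✓
  (3,9) → (φ(3),φ(9)) = (0,9) ∈ E(G2) ✓
  (4,7) → (φ(4),φ(7)) = (1,4) ∈ E(G2) ✓
  (4,8) → (φ(4),φ(8)) = (1,6) ∈ E(G2) ✓
  (4,9) → (φ(4),φ(9)) = (0,1) ∈ E(G2) ✓
  (7,9) → (φ(7),φ(9)) = (0,4) ∈ E(G2) ✓
  (8,9) → (φ(8),φ(9)) = (0,6) ∈ E(G2) ✓
All 16 edges of G1 map to edges of G2, and |E(G1)| = |E(G2)| = 16, so φ is a bijection on edges as well as vertices. Hence G1 ≅ G2.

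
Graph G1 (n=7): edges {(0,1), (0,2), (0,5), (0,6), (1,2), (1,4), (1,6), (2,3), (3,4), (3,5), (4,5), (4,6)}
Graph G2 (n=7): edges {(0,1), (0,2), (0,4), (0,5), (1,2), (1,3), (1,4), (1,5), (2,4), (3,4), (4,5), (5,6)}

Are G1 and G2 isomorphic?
No, not isomorphic

The graphs are NOT isomorphic.

Degrees in G1: deg(0)=4, deg(1)=4, deg(2)=3, deg(3)=3, deg(4)=4, deg(5)=3, deg(6)=3.
Sorted degree sequence of G1: [4, 4, 4, 3, 3, 3, 3].
Degrees in G2: deg(0)=4, deg(1)=5, deg(2)=3, deg(3)=2, deg(4)=5, deg(5)=4, deg(6)=1.
Sorted degree sequence of G2: [5, 5, 4, 4, 3, 2, 1].
The (sorted) degree sequence is an isomorphism invariant, so since G1 and G2 have different degree sequences they cannot be isomorphic.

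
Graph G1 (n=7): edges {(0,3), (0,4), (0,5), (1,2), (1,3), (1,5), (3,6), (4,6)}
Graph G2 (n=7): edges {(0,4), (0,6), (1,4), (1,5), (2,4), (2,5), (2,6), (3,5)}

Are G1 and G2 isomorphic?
Yes, isomorphic

The graphs are isomorphic.
One valid mapping φ: V(G1) → V(G2): 0→4, 1→5, 2→3, 3→2, 4→0, 5→1, 6→6

Verify φ preserves adjacency — for each edge of G1, its image is an edge of G2:
  (0,3) → (φ(0),φ(3)) = (2,4) ∈ E(G2) ✓
  (0,4) → (φ(0),φ(4)) = (0,4) ∈ E(G2) ✓
  (0,5) → (φ(0),φ(5)) = (1,4) ∈ E(G2) ✓
  (1,2) → (φ(1),φ(2)) = (3,5) ∈ E(G2) ✓
  (1,3) → (φ(1),φ(3)) = (2,5) ∈ E(G2) ✓
  (1,5) → (φ(1),φ(5)) = (1,5) ∈ E(G2) ✓
  (3,6) → (φ(3),φ(6)) = (2,6) ∈ E(G2) ✓
  (4,6) → (φ(4),φ(6)) = (0,6) ∈ E(G2) ✓
All 8 edges of G1 map to edges of G2, and |E(G1)| = |E(G2)| = 8, so φ is a bijection on edges as well as vertices. Hence G1 ≅ G2.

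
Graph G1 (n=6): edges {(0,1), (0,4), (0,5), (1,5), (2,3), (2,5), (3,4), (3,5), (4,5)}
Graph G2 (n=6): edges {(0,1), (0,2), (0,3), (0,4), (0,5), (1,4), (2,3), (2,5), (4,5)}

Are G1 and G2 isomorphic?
Yes, isomorphic

The graphs are isomorphic.
One valid mapping φ: V(G1) → V(G2): 0→4, 1→1, 2→3, 3→2, 4→5, 5→0

Verify φ preserves adjacency — for each edge of G1, its image is an edge of G2:
  (0,1) → (φ(0),φ(1)) = (1,4) ∈ E(G2) ✓
  (0,4) → (φ(0),φ(4)) = (4,5) ∈ E(G2) ✓
  (0,5) → (φ(0),φ(5)) = (0,4) ∈ E(G2) ✓
  (1,5) → (φ(1),φ(5)) = (0,1) ∈ E(G2) ✓
  (2,3) → (φ(2),φ(3)) = (2,3) ∈ E(G2) ✓
  (2,5) → (φ(2),φ(5)) = (0,3) ∈ E(G2) ✓
  (3,4) → (φ(3),φ(4)) = (2,5) ∈ E(G2) ✓
  (3,5) → (φ(3),φ(5)) = (0,2) ∈ E(G2) ✓
  (4,5) → (φ(4),φ(5)) = (0,5) ∈ E(G2) ✓
All 9 edges of G1 map to edges of G2, and |E(G1)| = |E(G2)| = 9, so φ is a bijection on edges as well as vertices. Hence G1 ≅ G2.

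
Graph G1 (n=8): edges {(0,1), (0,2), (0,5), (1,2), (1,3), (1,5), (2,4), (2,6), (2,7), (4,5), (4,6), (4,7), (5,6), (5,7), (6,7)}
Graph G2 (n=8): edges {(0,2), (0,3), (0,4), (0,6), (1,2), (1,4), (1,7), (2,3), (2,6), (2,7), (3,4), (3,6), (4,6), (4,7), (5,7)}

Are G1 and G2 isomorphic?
Yes, isomorphic

The graphs are isomorphic.
One valid mapping φ: V(G1) → V(G2): 0→1, 1→7, 2→4, 3→5, 4→0, 5→2, 6→3, 7→6

Verify φ preserves adjacency — for each edge of G1, its image is an edge of G2:
  (0,1) → (φ(0),φ(1)) = (1,7) ∈ E(G2) ✓
  (0,2) → (φ(0),φ(2)) = (1,4) ∈ E(G2) ✓
  (0,5) → (φ(0),φ(5)) = (1,2) ∈ E(G2) ✓
  (1,2) → (φ(1),φ(2)) = (4,7) ∈ E(G2) ✓
  (1,3) → (φ(1),φ(3)) = (5,7) ∈ E(G2) ✓
  (1,5) → (φ(1),φ(5)) = (2,7) ∈ E(G2) ✓
  (2,4) → (φ(2),φ(4)) = (0,4) ∈ E(G2) ✓
  (2,6) → (φ(2),φ(6)) = (3,4) ∈ E(G2) ✓
  (2,7) → (φ(2),φ(7)) = (4,6) ∈ E(G2) ✓
  (4,5) → (φ(4),φ(5)) = (0,2) ∈ E(G2) ✓
  (4,6) → (φ(4),φ(6)) = (0,3) ∈ E(G2) ✓
  (4,7) → (φ(4),φ(7)) = (0,6) ∈ E(G2) ✓
  (5,6) → (φ(5),φ(6)) = (2,3) ∈ E(G2) ✓
  (5,7) → (φ(5),φ(7)) = (2,6) ∈ E(G2) ✓
  (6,7) → (φ(6),φ(7)) = (3,6) ∈ E(G2) ✓
All 15 edges of G1 map to edges of G2, and |E(G1)| = |E(G2)| = 15, so φ is a bijection on edges as well as vertices. Hence G1 ≅ G2.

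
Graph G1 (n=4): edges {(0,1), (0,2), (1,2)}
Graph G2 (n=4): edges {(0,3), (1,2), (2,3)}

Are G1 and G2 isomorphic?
No, not isomorphic

The graphs are NOT isomorphic.

Connected components of G1: 2 component(s) with vertex sets [[3], [0, 1, 2]], sizes [1, 3].
Connected components of G2: 1 component(s) with vertex sets [[0, 1, 2, 3]], sizes [4].
The number of connected components (and the multiset of component sizes) is an isomorphism invariant — an isomorphism maps each component of G1 bijectively onto a component of G2. Since G1 has 2 component(s) and G2 has 1, they cannot be isomorphic.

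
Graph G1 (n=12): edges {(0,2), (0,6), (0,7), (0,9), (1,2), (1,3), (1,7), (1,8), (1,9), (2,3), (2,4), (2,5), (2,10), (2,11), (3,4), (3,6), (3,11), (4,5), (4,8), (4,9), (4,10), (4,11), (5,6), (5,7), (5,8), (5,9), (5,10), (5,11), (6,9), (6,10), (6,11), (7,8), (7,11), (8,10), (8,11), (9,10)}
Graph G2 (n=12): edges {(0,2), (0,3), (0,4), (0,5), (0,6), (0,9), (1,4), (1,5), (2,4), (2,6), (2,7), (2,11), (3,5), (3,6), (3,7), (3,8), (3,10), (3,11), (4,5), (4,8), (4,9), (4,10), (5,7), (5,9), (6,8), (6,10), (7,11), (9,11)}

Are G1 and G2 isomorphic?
No, not isomorphic

The graphs are NOT isomorphic.

Counting triangles (3-cliques): G1 has 29, G2 has 14.
Triangle count is an isomorphism invariant, so differing triangle counts rule out isomorphism.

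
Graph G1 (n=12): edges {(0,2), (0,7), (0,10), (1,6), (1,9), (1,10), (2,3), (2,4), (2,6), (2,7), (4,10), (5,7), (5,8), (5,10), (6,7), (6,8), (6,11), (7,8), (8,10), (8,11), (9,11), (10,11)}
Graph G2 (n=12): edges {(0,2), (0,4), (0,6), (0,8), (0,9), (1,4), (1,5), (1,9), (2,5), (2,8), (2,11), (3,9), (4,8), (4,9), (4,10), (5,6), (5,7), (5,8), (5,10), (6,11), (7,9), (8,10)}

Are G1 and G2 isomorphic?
Yes, isomorphic

The graphs are isomorphic.
One valid mapping φ: V(G1) → V(G2): 0→1, 1→6, 2→9, 3→3, 4→7, 5→10, 6→0, 7→4, 8→8, 9→11, 10→5, 11→2

Verify φ preserves adjacency — for each edge of G1, its image is an edge of G2:
  (0,2) → (φ(0),φ(2)) = (1,9) ∈ E(G2) ✓
  (0,7) → (φ(0),φ(7)) = (1,4) ∈ E(G2) ✓
  (0,10) → (φ(0),φ(10)) = (1,5) ∈ E(G2) ✓
  (1,6) → (φ(1),φ(6)) = (0,6) ∈ E(G2) ✓
  (1,9) → (φ(1),φ(9)) = (6,11) ∈ E(G2) ✓
  (1,10) → (φ(1),φ(10)) = (5,6) ∈ E(G2) ✓
  (2,3) → (φ(2),φ(3)) = (3,9) ∈ E(G2) ✓
  (2,4) → (φ(2),φ(4)) = (7,9) ∈ E(G2) ✓
  (2,6) → (φ(2),φ(6)) = (0,9) ∈ E(G2) ✓
  (2,7) → (φ(2),φ(7)) = (4,9) ∈ E(G2) ✓
  (4,10) → (φ(4),φ(10)) = (5,7) ∈ E(G2) ✓
  (5,7) → (φ(5),φ(7)) = (4,10) ∈ E(G2) ✓
  (5,8) → (φ(5),φ(8)) = (8,10) ∈ E(G2) ✓
  (5,10) → (φ(5),φ(10)) = (5,10) ∈ E(G2) ✓
  (6,7) → (φ(6),φ(7)) = (0,4) ∈ E(G2) ✓
  (6,8) → (φ(6),φ(8)) = (0,8) ∈ E(G2) ✓
  (6,11) → (φ(6),φ(11)) = (0,2) ∈ E(G2) ✓
  (7,8) → (φ(7),φ(8)) = (4,8) ∈ E(G2) ✓
  (8,10) → (φ(8),φ(10)) = (5,8) ∈ E(G2) ✓
  (8,11) → (φ(8),φ(11)) = (2,8) ∈ E(G2) ✓
  (9,11) → (φ(9),φ(11)) = (2,11) ∈ E(G2) ✓
  (10,11) → (φ(10),φ(11)) = (2,5) ∈ E(G2) ✓
All 22 edges of G1 map to edges of G2, and |E(G1)| = |E(G2)| = 22, so φ is a bijection on edges as well as vertices. Hence G1 ≅ G2.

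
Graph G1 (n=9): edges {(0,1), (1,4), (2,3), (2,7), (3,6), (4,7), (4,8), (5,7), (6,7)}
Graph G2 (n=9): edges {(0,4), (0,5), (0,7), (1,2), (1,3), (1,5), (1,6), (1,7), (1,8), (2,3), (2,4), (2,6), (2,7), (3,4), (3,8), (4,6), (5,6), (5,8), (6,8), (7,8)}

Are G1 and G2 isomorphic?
No, not isomorphic

The graphs are NOT isomorphic.

Counting triangles (3-cliques): G1 has 0, G2 has 11.
Triangle count is an isomorphism invariant, so differing triangle counts rule out isomorphism.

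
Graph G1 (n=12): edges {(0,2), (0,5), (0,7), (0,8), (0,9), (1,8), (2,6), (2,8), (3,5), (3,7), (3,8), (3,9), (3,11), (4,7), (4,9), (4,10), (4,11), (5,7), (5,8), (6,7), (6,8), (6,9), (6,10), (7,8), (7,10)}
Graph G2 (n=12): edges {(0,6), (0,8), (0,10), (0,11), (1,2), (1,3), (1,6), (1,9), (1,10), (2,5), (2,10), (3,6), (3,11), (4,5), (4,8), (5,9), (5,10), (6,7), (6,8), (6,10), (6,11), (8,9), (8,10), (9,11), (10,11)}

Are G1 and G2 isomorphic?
Yes, isomorphic

The graphs are isomorphic.
One valid mapping φ: V(G1) → V(G2): 0→11, 1→7, 2→3, 3→8, 4→5, 5→0, 6→1, 7→10, 8→6, 9→9, 10→2, 11→4

Verify φ preserves adjacency — for each edge of G1, its image is an edge of G2:
  (0,2) → (φ(0),φ(2)) = (3,11) ∈ E(G2) ✓
  (0,5) → (φ(0),φ(5)) = (0,11) ∈ E(G2) ✓
  (0,7) → (φ(0),φ(7)) = (10,11) ∈ E(G2) ✓
  (0,8) → (φ(0),φ(8)) = (6,11) ∈ E(G2) ✓
  (0,9) → (φ(0),φ(9)) = (9,11) ∈ E(G2) ✓
  (1,8) → (φ(1),φ(8)) = (6,7) ∈ E(G2) ✓
  (2,6) → (φ(2),φ(6)) = (1,3) ∈ E(G2) ✓
  (2,8) → (φ(2),φ(8)) = (3,6) ∈ E(G2) ✓
  (3,5) → (φ(3),φ(5)) = (0,8) ∈ E(G2) ✓
  (3,7) → (φ(3),φ(7)) = (8,10) ∈ E(G2) ✓
  (3,8) → (φ(3),φ(8)) = (6,8) ∈ E(G2) ✓
  (3,9) → (φ(3),φ(9)) = (8,9) ∈ E(G2) ✓
  (3,11) → (φ(3),φ(11)) = (4,8) ∈ E(G2) ✓
  (4,7) → (φ(4),φ(7)) = (5,10) ∈ E(G2) ✓
  (4,9) → (φ(4),φ(9)) = (5,9) ∈ E(G2) ✓
  (4,10) → (φ(4),φ(10)) = (2,5) ∈ E(G2) ✓
  (4,11) → (φ(4),φ(11)) = (4,5) ∈ E(G2) ✓
  (5,7) → (φ(5),φ(7)) = (0,10) ∈ E(G2) ✓
  (5,8) → (φ(5),φ(8)) = (0,6) ∈ E(G2) ✓
  (6,7) → (φ(6),φ(7)) = (1,10) ∈ E(G2) ✓
  (6,8) → (φ(6),φ(8)) = (1,6) ∈ E(G2) ✓
  (6,9) → (φ(6),φ(9)) = (1,9) ∈ E(G2) ✓
  (6,10) → (φ(6),φ(10)) = (1,2) ∈ E(G2) ✓
  (7,8) → (φ(7),φ(8)) = (6,10) ∈ E(G2) ✓
  (7,10) → (φ(7),φ(10)) = (2,10) ∈ E(G2) ✓
All 25 edges of G1 map to edges of G2, and |E(G1)| = |E(G2)| = 25, so φ is a bijection on edges as well as vertices. Hence G1 ≅ G2.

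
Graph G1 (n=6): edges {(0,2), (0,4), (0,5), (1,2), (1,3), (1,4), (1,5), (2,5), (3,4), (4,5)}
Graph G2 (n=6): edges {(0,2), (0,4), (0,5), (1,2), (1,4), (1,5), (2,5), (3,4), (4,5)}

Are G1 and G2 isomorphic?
No, not isomorphic

The graphs are NOT isomorphic.

Counting edges: G1 has 10 edge(s); G2 has 9 edge(s).
Edge count is an isomorphism invariant (a bijection on vertices induces a bijection on edges), so differing edge counts rule out isomorphism.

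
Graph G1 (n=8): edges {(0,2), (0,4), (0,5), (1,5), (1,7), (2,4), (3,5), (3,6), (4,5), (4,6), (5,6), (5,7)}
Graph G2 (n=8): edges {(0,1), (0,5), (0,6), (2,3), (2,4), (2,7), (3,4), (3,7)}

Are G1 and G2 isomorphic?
No, not isomorphic

The graphs are NOT isomorphic.

Counting triangles (3-cliques): G1 has 5, G2 has 2.
Triangle count is an isomorphism invariant, so differing triangle counts rule out isomorphism.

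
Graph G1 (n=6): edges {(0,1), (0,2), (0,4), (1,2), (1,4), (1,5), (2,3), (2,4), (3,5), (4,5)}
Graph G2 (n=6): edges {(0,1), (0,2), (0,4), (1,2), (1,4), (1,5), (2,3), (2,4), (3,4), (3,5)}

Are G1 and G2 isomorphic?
Yes, isomorphic

The graphs are isomorphic.
One valid mapping φ: V(G1) → V(G2): 0→0, 1→4, 2→1, 3→5, 4→2, 5→3

Verify φ preserves adjacency — for each edge of G1, its image is an edge of G2:
  (0,1) → (φ(0),φ(1)) = (0,4) ∈ E(G2) ✓
  (0,2) → (φ(0),φ(2)) = (0,1) ∈ E(G2) ✓
  (0,4) → (φ(0),φ(4)) = (0,2) ∈ E(G2) ✓
  (1,2) → (φ(1),φ(2)) = (1,4) ∈ E(G2) ✓
  (1,4) → (φ(1),φ(4)) = (2,4) ∈ E(G2) ✓
  (1,5) → (φ(1),φ(5)) = (3,4) ∈ E(G2) ✓
  (2,3) → (φ(2),φ(3)) = (1,5) ∈ E(G2) ✓
  (2,4) → (φ(2),φ(4)) = (1,2) ∈ E(G2) ✓
  (3,5) → (φ(3),φ(5)) = (3,5) ∈ E(G2) ✓
  (4,5) → (φ(4),φ(5)) = (2,3) ∈ E(G2) ✓
All 10 edges of G1 map to edges of G2, and |E(G1)| = |E(G2)| = 10, so φ is a bijection on edges as well as vertices. Hence G1 ≅ G2.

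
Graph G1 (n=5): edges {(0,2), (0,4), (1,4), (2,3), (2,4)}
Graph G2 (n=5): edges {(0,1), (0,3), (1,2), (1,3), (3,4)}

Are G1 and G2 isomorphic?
Yes, isomorphic

The graphs are isomorphic.
One valid mapping φ: V(G1) → V(G2): 0→0, 1→4, 2→1, 3→2, 4→3

Verify φ preserves adjacency — for each edge of G1, its image is an edge of G2:
  (0,2) → (φ(0),φ(2)) = (0,1) ∈ E(G2) ✓
  (0,4) → (φ(0),φ(4)) = (0,3) ∈ E(G2) ✓
  (1,4) → (φ(1),φ(4)) = (3,4) ∈ E(G2) ✓
  (2,3) → (φ(2),φ(3)) = (1,2) ∈ E(G2) ✓
  (2,4) → (φ(2),φ(4)) = (1,3) ∈ E(G2) ✓
All 5 edges of G1 map to edges of G2, and |E(G1)| = |E(G2)| = 5, so φ is a bijection on edges as well as vertices. Hence G1 ≅ G2.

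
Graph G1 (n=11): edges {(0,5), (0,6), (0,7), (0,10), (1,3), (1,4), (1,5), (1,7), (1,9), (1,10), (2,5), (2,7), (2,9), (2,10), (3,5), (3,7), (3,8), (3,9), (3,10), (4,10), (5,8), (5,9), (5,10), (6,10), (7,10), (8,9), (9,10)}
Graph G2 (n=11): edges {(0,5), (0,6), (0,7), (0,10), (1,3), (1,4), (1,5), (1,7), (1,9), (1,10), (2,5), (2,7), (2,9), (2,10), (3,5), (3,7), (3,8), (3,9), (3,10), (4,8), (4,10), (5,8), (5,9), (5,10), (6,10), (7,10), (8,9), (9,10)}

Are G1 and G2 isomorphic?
No, not isomorphic

The graphs are NOT isomorphic.

Counting edges: G1 has 27 edge(s); G2 has 28 edge(s).
Edge count is an isomorphism invariant (a bijection on vertices induces a bijection on edges), so differing edge counts rule out isomorphism.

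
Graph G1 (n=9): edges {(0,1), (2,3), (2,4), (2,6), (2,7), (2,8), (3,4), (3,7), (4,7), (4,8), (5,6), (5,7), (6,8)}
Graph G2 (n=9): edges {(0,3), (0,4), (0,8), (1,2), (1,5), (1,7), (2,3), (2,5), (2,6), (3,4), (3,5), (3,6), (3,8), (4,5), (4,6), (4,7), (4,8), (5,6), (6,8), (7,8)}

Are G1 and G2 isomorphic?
No, not isomorphic

The graphs are NOT isomorphic.

Counting triangles (3-cliques): G1 has 6, G2 has 15.
Triangle count is an isomorphism invariant, so differing triangle counts rule out isomorphism.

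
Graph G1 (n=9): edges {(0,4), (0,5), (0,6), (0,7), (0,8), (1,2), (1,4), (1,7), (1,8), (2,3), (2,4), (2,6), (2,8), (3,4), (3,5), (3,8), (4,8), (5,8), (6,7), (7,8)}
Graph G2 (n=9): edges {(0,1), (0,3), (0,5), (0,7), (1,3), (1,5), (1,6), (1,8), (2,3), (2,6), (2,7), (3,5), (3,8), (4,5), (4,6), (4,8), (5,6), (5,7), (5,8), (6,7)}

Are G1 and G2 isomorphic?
Yes, isomorphic

The graphs are isomorphic.
One valid mapping φ: V(G1) → V(G2): 0→6, 1→0, 2→3, 3→8, 4→1, 5→4, 6→2, 7→7, 8→5

Verify φ preserves adjacency — for each edge of G1, its image is an edge of G2:
  (0,4) → (φ(0),φ(4)) = (1,6) ∈ E(G2) ✓
  (0,5) → (φ(0),φ(5)) = (4,6) ∈ E(G2) ✓
  (0,6) → (φ(0),φ(6)) = (2,6) ∈ E(G2) ✓
  (0,7) → (φ(0),φ(7)) = (6,7) ∈ E(G2) ✓
  (0,8) → (φ(0),φ(8)) = (5,6) ∈ E(G2) ✓
  (1,2) → (φ(1),φ(2)) = (0,3) ∈ E(G2) ✓
  (1,4) → (φ(1),φ(4)) = (0,1) ∈ E(G2) ✓
  (1,7) → (φ(1),φ(7)) = (0,7) ∈ E(G2) ✓
  (1,8) → (φ(1),φ(8)) = (0,5) ∈ E(G2) ✓
  (2,3) → (φ(2),φ(3)) = (3,8) ∈ E(G2) ✓
  (2,4) → (φ(2),φ(4)) = (1,3) ∈ E(G2) ✓
  (2,6) → (φ(2),φ(6)) = (2,3) ∈ E(G2) ✓
  (2,8) → (φ(2),φ(8)) = (3,5) ∈ E(G2) ✓
  (3,4) → (φ(3),φ(4)) = (1,8) ∈ E(G2) ✓
  (3,5) → (φ(3),φ(5)) = (4,8) ∈ E(G2) ✓
  (3,8) → (φ(3),φ(8)) = (5,8) ∈ E(G2) ✓
  (4,8) → (φ(4),φ(8)) = (1,5) ∈ E(G2) ✓
  (5,8) → (φ(5),φ(8)) = (4,5) ∈ E(G2) ✓
  (6,7) → (φ(6),φ(7)) = (2,7) ∈ E(G2) ✓
  (7,8) → (φ(7),φ(8)) = (5,7) ∈ E(G2) ✓
All 20 edges of G1 map to edges of G2, and |E(G1)| = |E(G2)| = 20, so φ is a bijection on edges as well as vertices. Hence G1 ≅ G2.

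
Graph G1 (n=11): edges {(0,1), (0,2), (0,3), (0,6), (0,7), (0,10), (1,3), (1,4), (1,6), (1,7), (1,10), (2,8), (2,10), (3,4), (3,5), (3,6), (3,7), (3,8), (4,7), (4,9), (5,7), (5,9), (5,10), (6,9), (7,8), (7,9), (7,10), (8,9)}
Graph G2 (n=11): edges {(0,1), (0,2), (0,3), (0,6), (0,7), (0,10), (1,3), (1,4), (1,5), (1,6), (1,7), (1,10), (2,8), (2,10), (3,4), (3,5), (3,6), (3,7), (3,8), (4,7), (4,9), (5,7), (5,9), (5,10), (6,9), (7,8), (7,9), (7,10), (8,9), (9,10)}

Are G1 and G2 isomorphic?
No, not isomorphic

The graphs are NOT isomorphic.

Counting edges: G1 has 28 edge(s); G2 has 30 edge(s).
Edge count is an isomorphism invariant (a bijection on vertices induces a bijection on edges), so differing edge counts rule out isomorphism.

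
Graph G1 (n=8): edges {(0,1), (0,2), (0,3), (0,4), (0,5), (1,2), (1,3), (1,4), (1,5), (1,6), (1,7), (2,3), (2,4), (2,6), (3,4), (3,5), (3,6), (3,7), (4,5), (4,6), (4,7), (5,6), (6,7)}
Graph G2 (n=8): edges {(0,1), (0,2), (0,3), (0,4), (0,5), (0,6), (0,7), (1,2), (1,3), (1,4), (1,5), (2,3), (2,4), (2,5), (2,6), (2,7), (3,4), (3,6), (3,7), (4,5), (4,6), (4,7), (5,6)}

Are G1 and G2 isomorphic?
Yes, isomorphic

The graphs are isomorphic.
One valid mapping φ: V(G1) → V(G2): 0→5, 1→4, 2→1, 3→0, 4→2, 5→6, 6→3, 7→7

Verify φ preserves adjacency — for each edge of G1, its image is an edge of G2:
  (0,1) → (φ(0),φ(1)) = (4,5) ∈ E(G2) ✓
  (0,2) → (φ(0),φ(2)) = (1,5) ∈ E(G2) ✓
  (0,3) → (φ(0),φ(3)) = (0,5) ∈ E(G2) ✓
  (0,4) → (φ(0),φ(4)) = (2,5) ∈ E(G2) ✓
  (0,5) → (φ(0),φ(5)) = (5,6) ∈ E(G2) ✓
  (1,2) → (φ(1),φ(2)) = (1,4) ∈ E(G2) ✓
  (1,3) → (φ(1),φ(3)) = (0,4) ∈ E(G2) ✓
  (1,4) → (φ(1),φ(4)) = (2,4) ∈ E(G2) ✓
  (1,5) → (φ(1),φ(5)) = (4,6) ∈ E(G2) ✓
  (1,6) → (φ(1),φ(6)) = (3,4) ∈ E(G2) ✓
  (1,7) → (φ(1),φ(7)) = (4,7) ∈ E(G2) ✓
  (2,3) → (φ(2),φ(3)) = (0,1) ∈ E(G2) ✓
  (2,4) → (φ(2),φ(4)) = (1,2) ∈ E(G2) ✓
  (2,6) → (φ(2),φ(6)) = (1,3) ∈ E(G2) ✓
  (3,4) → (φ(3),φ(4)) = (0,2) ∈ E(G2) ✓
  (3,5) → (φ(3),φ(5)) = (0,6) ∈ E(G2) ✓
  (3,6) → (φ(3),φ(6)) = (0,3) ∈ E(G2) ✓
  (3,7) → (φ(3),φ(7)) = (0,7) ∈ E(G2) ✓
  (4,5) → (φ(4),φ(5)) = (2,6) ∈ E(G2) ✓
  (4,6) → (φ(4),φ(6)) = (2,3) ∈ E(G2) ✓
  (4,7) → (φ(4),φ(7)) = (2,7) ∈ E(G2) ✓
  (5,6) → (φ(5),φ(6)) = (3,6) ∈ E(G2) ✓
  (6,7) → (φ(6),φ(7)) = (3,7) ∈ E(G2) ✓
All 23 edges of G1 map to edges of G2, and |E(G1)| = |E(G2)| = 23, so φ is a bijection on edges as well as vertices. Hence G1 ≅ G2.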